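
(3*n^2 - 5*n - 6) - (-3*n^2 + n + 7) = 6*n^2 - 6*n - 13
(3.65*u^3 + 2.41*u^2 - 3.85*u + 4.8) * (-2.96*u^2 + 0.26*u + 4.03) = -10.804*u^5 - 6.1846*u^4 + 26.7321*u^3 - 5.4967*u^2 - 14.2675*u + 19.344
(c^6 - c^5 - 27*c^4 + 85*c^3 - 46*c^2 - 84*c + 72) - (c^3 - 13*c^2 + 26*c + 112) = c^6 - c^5 - 27*c^4 + 84*c^3 - 33*c^2 - 110*c - 40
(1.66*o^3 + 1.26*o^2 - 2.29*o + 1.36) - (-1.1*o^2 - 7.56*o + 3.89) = 1.66*o^3 + 2.36*o^2 + 5.27*o - 2.53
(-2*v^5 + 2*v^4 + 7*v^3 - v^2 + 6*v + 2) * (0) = 0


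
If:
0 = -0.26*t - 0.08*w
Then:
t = -0.307692307692308*w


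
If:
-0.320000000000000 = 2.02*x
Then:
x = -0.16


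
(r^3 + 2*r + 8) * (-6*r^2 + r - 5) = -6*r^5 + r^4 - 17*r^3 - 46*r^2 - 2*r - 40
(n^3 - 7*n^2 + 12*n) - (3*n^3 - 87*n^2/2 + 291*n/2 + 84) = -2*n^3 + 73*n^2/2 - 267*n/2 - 84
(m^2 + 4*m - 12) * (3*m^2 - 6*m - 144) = 3*m^4 + 6*m^3 - 204*m^2 - 504*m + 1728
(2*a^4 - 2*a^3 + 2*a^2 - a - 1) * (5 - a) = -2*a^5 + 12*a^4 - 12*a^3 + 11*a^2 - 4*a - 5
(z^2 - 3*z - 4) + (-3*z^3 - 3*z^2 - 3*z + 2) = -3*z^3 - 2*z^2 - 6*z - 2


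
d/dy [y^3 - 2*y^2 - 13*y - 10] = 3*y^2 - 4*y - 13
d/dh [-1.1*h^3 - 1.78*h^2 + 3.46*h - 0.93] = -3.3*h^2 - 3.56*h + 3.46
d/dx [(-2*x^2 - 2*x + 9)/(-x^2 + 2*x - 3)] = 6*(-x^2 + 5*x - 2)/(x^4 - 4*x^3 + 10*x^2 - 12*x + 9)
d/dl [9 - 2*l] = -2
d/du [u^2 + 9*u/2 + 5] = 2*u + 9/2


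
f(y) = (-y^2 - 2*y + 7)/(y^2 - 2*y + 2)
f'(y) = (2 - 2*y)*(-y^2 - 2*y + 7)/(y^2 - 2*y + 2)^2 + (-2*y - 2)/(y^2 - 2*y + 2) = 2*(2*y^2 - 9*y + 5)/(y^4 - 4*y^3 + 8*y^2 - 8*y + 4)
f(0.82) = 4.54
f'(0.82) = -1.94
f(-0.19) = 3.04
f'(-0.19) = 2.32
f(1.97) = -0.42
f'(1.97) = -2.64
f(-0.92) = 1.71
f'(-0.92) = 1.36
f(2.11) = -0.75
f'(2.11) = -2.04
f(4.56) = -1.68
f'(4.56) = 0.06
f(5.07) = -1.64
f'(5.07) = 0.07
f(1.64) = 0.73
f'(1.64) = -4.41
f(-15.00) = -0.73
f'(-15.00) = 0.02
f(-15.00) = -0.73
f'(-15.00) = 0.02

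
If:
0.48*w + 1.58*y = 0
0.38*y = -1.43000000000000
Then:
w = 12.39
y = -3.76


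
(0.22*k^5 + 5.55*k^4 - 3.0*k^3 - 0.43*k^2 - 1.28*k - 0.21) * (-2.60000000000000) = -0.572*k^5 - 14.43*k^4 + 7.8*k^3 + 1.118*k^2 + 3.328*k + 0.546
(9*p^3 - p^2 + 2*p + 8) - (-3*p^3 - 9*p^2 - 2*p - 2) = 12*p^3 + 8*p^2 + 4*p + 10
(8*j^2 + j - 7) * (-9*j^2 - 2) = -72*j^4 - 9*j^3 + 47*j^2 - 2*j + 14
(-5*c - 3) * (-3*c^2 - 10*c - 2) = 15*c^3 + 59*c^2 + 40*c + 6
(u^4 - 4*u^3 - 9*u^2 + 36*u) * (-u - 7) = -u^5 - 3*u^4 + 37*u^3 + 27*u^2 - 252*u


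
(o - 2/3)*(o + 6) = o^2 + 16*o/3 - 4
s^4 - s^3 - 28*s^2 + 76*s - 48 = (s - 4)*(s - 2)*(s - 1)*(s + 6)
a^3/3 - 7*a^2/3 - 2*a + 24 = (a/3 + 1)*(a - 6)*(a - 4)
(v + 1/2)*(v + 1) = v^2 + 3*v/2 + 1/2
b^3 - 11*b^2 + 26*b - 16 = (b - 8)*(b - 2)*(b - 1)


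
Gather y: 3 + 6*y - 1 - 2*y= 4*y + 2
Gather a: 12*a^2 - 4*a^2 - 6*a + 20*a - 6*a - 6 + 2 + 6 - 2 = 8*a^2 + 8*a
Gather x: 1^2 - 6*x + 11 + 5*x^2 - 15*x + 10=5*x^2 - 21*x + 22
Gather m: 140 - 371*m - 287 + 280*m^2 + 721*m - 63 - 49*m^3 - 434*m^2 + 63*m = -49*m^3 - 154*m^2 + 413*m - 210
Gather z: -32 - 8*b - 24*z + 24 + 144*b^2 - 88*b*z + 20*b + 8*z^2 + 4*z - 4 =144*b^2 + 12*b + 8*z^2 + z*(-88*b - 20) - 12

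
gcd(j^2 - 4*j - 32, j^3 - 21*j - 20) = j + 4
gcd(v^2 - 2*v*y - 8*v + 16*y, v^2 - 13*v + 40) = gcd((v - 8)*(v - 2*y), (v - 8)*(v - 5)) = v - 8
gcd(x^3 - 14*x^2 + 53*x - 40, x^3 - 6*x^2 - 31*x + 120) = x - 8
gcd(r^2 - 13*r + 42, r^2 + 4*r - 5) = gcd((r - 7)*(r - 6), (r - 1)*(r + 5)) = 1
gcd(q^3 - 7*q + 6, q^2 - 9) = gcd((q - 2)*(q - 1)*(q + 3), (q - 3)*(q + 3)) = q + 3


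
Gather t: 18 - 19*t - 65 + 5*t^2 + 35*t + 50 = 5*t^2 + 16*t + 3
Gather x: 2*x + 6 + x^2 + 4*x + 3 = x^2 + 6*x + 9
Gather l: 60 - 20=40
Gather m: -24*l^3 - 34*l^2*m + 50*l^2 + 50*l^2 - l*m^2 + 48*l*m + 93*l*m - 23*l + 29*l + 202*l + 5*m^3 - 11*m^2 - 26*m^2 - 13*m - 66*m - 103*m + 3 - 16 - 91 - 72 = -24*l^3 + 100*l^2 + 208*l + 5*m^3 + m^2*(-l - 37) + m*(-34*l^2 + 141*l - 182) - 176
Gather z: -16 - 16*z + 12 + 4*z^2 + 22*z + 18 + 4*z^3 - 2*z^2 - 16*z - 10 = 4*z^3 + 2*z^2 - 10*z + 4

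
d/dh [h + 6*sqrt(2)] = 1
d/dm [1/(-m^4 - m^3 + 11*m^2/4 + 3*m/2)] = 8*(8*m^3 + 6*m^2 - 11*m - 3)/(m^2*(4*m^3 + 4*m^2 - 11*m - 6)^2)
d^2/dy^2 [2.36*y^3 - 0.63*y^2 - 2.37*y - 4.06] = 14.16*y - 1.26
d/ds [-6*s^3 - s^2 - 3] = 2*s*(-9*s - 1)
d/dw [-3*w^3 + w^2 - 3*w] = -9*w^2 + 2*w - 3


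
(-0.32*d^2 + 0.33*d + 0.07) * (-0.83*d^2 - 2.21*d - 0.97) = 0.2656*d^4 + 0.4333*d^3 - 0.477*d^2 - 0.4748*d - 0.0679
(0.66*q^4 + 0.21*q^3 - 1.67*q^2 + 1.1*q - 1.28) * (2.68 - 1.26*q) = -0.8316*q^5 + 1.5042*q^4 + 2.667*q^3 - 5.8616*q^2 + 4.5608*q - 3.4304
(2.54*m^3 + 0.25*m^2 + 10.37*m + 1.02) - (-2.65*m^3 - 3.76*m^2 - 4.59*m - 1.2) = 5.19*m^3 + 4.01*m^2 + 14.96*m + 2.22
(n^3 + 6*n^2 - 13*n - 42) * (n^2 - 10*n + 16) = n^5 - 4*n^4 - 57*n^3 + 184*n^2 + 212*n - 672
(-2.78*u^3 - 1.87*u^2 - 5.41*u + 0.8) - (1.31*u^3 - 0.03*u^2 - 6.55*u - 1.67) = -4.09*u^3 - 1.84*u^2 + 1.14*u + 2.47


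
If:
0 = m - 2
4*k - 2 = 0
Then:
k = 1/2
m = 2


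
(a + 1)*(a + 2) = a^2 + 3*a + 2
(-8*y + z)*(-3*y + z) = 24*y^2 - 11*y*z + z^2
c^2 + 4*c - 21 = (c - 3)*(c + 7)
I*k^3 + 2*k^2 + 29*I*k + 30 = (k - 6*I)*(k + 5*I)*(I*k + 1)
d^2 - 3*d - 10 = (d - 5)*(d + 2)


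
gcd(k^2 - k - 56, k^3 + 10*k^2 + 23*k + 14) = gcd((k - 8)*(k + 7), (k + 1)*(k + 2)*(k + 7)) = k + 7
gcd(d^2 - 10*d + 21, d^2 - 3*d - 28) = d - 7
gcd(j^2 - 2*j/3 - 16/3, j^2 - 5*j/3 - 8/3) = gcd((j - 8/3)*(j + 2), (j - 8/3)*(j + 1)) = j - 8/3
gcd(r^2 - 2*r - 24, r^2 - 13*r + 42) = r - 6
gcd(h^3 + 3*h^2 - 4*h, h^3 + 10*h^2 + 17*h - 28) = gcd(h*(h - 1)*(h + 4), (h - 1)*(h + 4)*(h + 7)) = h^2 + 3*h - 4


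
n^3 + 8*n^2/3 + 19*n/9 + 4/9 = (n + 1/3)*(n + 1)*(n + 4/3)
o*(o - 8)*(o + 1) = o^3 - 7*o^2 - 8*o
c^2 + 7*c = c*(c + 7)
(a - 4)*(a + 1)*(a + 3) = a^3 - 13*a - 12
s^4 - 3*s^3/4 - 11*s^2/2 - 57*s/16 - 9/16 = (s - 3)*(s + 1/4)*(s + 1/2)*(s + 3/2)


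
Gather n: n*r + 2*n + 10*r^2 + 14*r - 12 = n*(r + 2) + 10*r^2 + 14*r - 12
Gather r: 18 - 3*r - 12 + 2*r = 6 - r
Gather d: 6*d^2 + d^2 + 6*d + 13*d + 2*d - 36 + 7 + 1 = 7*d^2 + 21*d - 28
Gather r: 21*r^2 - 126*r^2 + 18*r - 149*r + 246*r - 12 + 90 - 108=-105*r^2 + 115*r - 30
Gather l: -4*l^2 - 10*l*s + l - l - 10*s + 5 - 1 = -4*l^2 - 10*l*s - 10*s + 4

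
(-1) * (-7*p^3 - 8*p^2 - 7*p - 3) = 7*p^3 + 8*p^2 + 7*p + 3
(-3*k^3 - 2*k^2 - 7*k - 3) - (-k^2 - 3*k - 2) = -3*k^3 - k^2 - 4*k - 1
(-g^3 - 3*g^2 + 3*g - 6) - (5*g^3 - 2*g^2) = -6*g^3 - g^2 + 3*g - 6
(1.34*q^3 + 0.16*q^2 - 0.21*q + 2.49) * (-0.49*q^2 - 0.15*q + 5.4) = -0.6566*q^5 - 0.2794*q^4 + 7.3149*q^3 - 0.3246*q^2 - 1.5075*q + 13.446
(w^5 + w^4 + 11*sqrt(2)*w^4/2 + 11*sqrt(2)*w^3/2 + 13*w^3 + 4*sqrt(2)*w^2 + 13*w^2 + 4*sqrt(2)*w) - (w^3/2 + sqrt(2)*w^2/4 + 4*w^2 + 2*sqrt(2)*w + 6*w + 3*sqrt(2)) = w^5 + w^4 + 11*sqrt(2)*w^4/2 + 11*sqrt(2)*w^3/2 + 25*w^3/2 + 15*sqrt(2)*w^2/4 + 9*w^2 - 6*w + 2*sqrt(2)*w - 3*sqrt(2)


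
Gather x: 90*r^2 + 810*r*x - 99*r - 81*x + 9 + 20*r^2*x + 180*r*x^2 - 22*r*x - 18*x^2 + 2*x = 90*r^2 - 99*r + x^2*(180*r - 18) + x*(20*r^2 + 788*r - 79) + 9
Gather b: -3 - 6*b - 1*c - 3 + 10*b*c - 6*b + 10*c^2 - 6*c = b*(10*c - 12) + 10*c^2 - 7*c - 6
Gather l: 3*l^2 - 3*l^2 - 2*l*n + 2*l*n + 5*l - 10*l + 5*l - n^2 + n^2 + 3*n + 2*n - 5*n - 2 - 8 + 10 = 0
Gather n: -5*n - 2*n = -7*n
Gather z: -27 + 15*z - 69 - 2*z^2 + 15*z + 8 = -2*z^2 + 30*z - 88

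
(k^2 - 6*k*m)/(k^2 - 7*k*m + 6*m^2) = k/(k - m)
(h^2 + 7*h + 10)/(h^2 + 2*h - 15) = (h + 2)/(h - 3)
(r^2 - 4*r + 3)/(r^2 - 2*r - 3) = (r - 1)/(r + 1)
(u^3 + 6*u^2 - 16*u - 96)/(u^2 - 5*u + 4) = (u^2 + 10*u + 24)/(u - 1)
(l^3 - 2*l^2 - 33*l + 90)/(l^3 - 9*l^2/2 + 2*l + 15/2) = 2*(l^2 + l - 30)/(2*l^2 - 3*l - 5)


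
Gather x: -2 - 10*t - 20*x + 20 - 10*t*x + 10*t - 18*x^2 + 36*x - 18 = -18*x^2 + x*(16 - 10*t)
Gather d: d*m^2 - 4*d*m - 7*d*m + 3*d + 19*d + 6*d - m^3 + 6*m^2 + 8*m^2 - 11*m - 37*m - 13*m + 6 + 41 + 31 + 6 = d*(m^2 - 11*m + 28) - m^3 + 14*m^2 - 61*m + 84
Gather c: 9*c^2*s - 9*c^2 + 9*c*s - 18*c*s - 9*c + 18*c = c^2*(9*s - 9) + c*(9 - 9*s)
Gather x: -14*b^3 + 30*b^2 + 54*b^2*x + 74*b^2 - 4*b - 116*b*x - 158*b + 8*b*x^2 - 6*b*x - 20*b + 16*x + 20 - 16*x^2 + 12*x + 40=-14*b^3 + 104*b^2 - 182*b + x^2*(8*b - 16) + x*(54*b^2 - 122*b + 28) + 60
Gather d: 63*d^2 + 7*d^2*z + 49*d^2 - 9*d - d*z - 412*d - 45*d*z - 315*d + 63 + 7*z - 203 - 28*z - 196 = d^2*(7*z + 112) + d*(-46*z - 736) - 21*z - 336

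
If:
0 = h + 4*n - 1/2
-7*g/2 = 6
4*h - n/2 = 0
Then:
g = -12/7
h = 1/66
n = 4/33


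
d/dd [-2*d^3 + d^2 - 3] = 2*d*(1 - 3*d)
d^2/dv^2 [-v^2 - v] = -2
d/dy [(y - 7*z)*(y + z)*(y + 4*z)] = 3*y^2 - 4*y*z - 31*z^2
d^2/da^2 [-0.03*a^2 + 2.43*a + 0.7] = -0.0600000000000000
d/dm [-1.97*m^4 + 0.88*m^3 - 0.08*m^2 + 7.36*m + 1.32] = -7.88*m^3 + 2.64*m^2 - 0.16*m + 7.36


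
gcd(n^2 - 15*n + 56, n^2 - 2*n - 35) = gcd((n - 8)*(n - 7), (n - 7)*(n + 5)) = n - 7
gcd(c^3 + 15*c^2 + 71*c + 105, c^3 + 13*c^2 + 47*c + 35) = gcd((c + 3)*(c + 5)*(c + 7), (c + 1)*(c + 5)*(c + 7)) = c^2 + 12*c + 35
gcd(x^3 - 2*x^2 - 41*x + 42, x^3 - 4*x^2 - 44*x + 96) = x + 6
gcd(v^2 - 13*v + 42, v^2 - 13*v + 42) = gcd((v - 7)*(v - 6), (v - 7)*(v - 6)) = v^2 - 13*v + 42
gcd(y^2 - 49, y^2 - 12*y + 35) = y - 7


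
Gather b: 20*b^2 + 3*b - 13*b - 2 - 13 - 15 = 20*b^2 - 10*b - 30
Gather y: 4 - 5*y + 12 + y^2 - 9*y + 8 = y^2 - 14*y + 24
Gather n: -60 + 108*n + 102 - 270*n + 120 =162 - 162*n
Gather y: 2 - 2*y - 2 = -2*y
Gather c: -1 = -1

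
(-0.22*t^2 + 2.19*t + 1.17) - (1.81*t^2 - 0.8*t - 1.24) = -2.03*t^2 + 2.99*t + 2.41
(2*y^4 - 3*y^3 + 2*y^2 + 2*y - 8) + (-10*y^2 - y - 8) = 2*y^4 - 3*y^3 - 8*y^2 + y - 16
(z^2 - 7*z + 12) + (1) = z^2 - 7*z + 13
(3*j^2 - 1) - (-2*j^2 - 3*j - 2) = 5*j^2 + 3*j + 1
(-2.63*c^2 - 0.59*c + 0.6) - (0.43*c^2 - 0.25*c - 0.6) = -3.06*c^2 - 0.34*c + 1.2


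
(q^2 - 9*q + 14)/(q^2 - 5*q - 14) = (q - 2)/(q + 2)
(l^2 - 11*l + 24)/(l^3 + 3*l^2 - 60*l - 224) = (l - 3)/(l^2 + 11*l + 28)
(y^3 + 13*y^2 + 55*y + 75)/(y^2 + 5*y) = y + 8 + 15/y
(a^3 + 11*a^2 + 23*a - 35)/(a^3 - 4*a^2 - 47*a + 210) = (a^2 + 4*a - 5)/(a^2 - 11*a + 30)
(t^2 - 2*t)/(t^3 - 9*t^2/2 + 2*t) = 2*(t - 2)/(2*t^2 - 9*t + 4)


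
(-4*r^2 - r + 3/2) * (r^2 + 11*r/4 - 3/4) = -4*r^4 - 12*r^3 + 7*r^2/4 + 39*r/8 - 9/8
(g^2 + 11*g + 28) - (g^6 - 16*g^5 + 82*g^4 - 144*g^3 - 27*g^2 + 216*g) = -g^6 + 16*g^5 - 82*g^4 + 144*g^3 + 28*g^2 - 205*g + 28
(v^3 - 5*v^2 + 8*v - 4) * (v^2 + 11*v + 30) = v^5 + 6*v^4 - 17*v^3 - 66*v^2 + 196*v - 120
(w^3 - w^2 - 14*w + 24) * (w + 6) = w^4 + 5*w^3 - 20*w^2 - 60*w + 144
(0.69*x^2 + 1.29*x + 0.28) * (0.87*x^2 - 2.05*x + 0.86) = 0.6003*x^4 - 0.2922*x^3 - 1.8075*x^2 + 0.5354*x + 0.2408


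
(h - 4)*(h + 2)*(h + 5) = h^3 + 3*h^2 - 18*h - 40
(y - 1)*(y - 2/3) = y^2 - 5*y/3 + 2/3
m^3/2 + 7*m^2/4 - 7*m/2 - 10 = (m/2 + 1)*(m - 5/2)*(m + 4)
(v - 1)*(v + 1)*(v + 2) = v^3 + 2*v^2 - v - 2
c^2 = c^2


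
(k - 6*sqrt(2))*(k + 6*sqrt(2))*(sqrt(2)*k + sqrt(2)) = sqrt(2)*k^3 + sqrt(2)*k^2 - 72*sqrt(2)*k - 72*sqrt(2)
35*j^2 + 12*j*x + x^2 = (5*j + x)*(7*j + x)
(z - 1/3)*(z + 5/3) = z^2 + 4*z/3 - 5/9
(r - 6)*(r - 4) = r^2 - 10*r + 24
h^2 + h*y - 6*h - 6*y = (h - 6)*(h + y)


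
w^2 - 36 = (w - 6)*(w + 6)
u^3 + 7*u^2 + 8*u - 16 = (u - 1)*(u + 4)^2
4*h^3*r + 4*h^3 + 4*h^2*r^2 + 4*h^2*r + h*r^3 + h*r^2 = (2*h + r)^2*(h*r + h)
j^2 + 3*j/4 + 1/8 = (j + 1/4)*(j + 1/2)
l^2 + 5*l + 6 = (l + 2)*(l + 3)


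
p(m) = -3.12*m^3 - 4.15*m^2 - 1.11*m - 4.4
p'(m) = -9.36*m^2 - 8.3*m - 1.11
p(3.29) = -164.08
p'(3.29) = -129.73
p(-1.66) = 0.28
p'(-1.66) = -13.12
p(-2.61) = 25.70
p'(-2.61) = -43.21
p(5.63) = -698.97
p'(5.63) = -344.52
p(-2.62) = 26.13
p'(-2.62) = -43.61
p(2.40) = -74.10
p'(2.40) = -74.94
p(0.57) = -6.96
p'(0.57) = -8.88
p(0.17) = -4.72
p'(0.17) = -2.79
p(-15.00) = 9608.50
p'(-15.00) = -1982.61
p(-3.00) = 45.82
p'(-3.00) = -60.45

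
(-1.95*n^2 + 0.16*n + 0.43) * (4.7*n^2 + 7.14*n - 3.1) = -9.165*n^4 - 13.171*n^3 + 9.2084*n^2 + 2.5742*n - 1.333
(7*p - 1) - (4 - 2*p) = 9*p - 5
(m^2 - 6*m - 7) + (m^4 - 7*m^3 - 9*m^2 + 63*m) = m^4 - 7*m^3 - 8*m^2 + 57*m - 7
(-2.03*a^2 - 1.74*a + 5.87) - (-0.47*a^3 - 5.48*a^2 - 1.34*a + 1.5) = 0.47*a^3 + 3.45*a^2 - 0.4*a + 4.37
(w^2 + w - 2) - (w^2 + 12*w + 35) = -11*w - 37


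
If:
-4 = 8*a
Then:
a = -1/2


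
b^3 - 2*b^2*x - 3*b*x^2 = b*(b - 3*x)*(b + x)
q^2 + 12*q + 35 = (q + 5)*(q + 7)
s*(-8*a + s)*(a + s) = -8*a^2*s - 7*a*s^2 + s^3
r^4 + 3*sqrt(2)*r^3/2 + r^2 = r^2*(r + sqrt(2)/2)*(r + sqrt(2))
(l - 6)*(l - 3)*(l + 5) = l^3 - 4*l^2 - 27*l + 90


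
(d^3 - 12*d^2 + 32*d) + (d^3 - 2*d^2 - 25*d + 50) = 2*d^3 - 14*d^2 + 7*d + 50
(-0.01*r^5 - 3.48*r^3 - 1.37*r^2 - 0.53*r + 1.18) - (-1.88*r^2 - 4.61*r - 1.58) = -0.01*r^5 - 3.48*r^3 + 0.51*r^2 + 4.08*r + 2.76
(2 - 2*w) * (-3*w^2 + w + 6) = 6*w^3 - 8*w^2 - 10*w + 12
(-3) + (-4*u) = -4*u - 3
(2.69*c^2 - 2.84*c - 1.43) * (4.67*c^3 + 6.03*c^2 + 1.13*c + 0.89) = 12.5623*c^5 + 2.9579*c^4 - 20.7636*c^3 - 9.438*c^2 - 4.1435*c - 1.2727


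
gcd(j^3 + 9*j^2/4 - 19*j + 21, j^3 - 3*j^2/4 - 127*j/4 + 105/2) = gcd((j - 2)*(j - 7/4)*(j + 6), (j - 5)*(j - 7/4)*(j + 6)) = j^2 + 17*j/4 - 21/2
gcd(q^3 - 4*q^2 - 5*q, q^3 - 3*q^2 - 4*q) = q^2 + q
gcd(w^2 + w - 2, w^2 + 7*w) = 1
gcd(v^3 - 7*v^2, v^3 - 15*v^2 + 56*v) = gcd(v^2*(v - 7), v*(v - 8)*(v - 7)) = v^2 - 7*v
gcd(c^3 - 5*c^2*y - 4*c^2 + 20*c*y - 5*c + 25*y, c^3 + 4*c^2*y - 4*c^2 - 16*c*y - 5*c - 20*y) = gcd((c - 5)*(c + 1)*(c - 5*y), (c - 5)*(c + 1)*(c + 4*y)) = c^2 - 4*c - 5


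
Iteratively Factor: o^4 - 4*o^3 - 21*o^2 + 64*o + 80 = (o - 4)*(o^3 - 21*o - 20) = (o - 4)*(o + 4)*(o^2 - 4*o - 5) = (o - 5)*(o - 4)*(o + 4)*(o + 1)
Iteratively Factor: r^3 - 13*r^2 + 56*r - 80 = (r - 4)*(r^2 - 9*r + 20) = (r - 4)^2*(r - 5)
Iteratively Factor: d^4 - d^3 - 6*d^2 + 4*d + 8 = (d - 2)*(d^3 + d^2 - 4*d - 4) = (d - 2)^2*(d^2 + 3*d + 2) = (d - 2)^2*(d + 2)*(d + 1)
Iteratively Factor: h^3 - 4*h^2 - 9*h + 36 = (h - 3)*(h^2 - h - 12) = (h - 4)*(h - 3)*(h + 3)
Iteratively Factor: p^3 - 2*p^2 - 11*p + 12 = (p + 3)*(p^2 - 5*p + 4) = (p - 1)*(p + 3)*(p - 4)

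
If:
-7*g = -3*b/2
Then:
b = 14*g/3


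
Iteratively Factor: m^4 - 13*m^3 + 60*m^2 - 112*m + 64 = (m - 4)*(m^3 - 9*m^2 + 24*m - 16) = (m - 4)^2*(m^2 - 5*m + 4) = (m - 4)^2*(m - 1)*(m - 4)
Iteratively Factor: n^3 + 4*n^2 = (n)*(n^2 + 4*n) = n^2*(n + 4)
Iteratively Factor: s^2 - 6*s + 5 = (s - 5)*(s - 1)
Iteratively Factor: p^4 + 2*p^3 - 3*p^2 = (p)*(p^3 + 2*p^2 - 3*p) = p^2*(p^2 + 2*p - 3) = p^2*(p - 1)*(p + 3)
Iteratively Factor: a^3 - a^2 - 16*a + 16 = (a - 4)*(a^2 + 3*a - 4) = (a - 4)*(a + 4)*(a - 1)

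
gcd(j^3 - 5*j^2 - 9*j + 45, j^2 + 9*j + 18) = j + 3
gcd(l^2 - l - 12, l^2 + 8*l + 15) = l + 3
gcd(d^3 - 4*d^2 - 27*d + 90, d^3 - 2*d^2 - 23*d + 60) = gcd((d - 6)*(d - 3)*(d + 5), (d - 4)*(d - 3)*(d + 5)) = d^2 + 2*d - 15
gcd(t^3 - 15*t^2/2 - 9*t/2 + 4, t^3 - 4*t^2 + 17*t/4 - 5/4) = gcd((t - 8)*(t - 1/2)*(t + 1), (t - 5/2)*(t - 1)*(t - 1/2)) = t - 1/2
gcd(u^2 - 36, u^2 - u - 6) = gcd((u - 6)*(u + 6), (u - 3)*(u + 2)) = 1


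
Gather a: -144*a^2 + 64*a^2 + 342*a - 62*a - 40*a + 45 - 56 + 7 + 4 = -80*a^2 + 240*a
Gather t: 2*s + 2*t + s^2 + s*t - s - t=s^2 + s + t*(s + 1)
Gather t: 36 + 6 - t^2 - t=-t^2 - t + 42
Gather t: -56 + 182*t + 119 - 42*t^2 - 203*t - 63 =-42*t^2 - 21*t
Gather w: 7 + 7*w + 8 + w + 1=8*w + 16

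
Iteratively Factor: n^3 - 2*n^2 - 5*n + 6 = (n - 3)*(n^2 + n - 2) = (n - 3)*(n - 1)*(n + 2)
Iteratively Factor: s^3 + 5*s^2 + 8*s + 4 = (s + 2)*(s^2 + 3*s + 2) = (s + 1)*(s + 2)*(s + 2)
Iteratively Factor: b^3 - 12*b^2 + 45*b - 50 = (b - 5)*(b^2 - 7*b + 10) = (b - 5)*(b - 2)*(b - 5)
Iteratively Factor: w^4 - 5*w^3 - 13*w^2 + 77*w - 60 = (w - 1)*(w^3 - 4*w^2 - 17*w + 60) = (w - 1)*(w + 4)*(w^2 - 8*w + 15) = (w - 3)*(w - 1)*(w + 4)*(w - 5)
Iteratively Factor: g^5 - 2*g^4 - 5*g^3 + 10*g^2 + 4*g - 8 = (g - 2)*(g^4 - 5*g^2 + 4) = (g - 2)^2*(g^3 + 2*g^2 - g - 2) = (g - 2)^2*(g - 1)*(g^2 + 3*g + 2) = (g - 2)^2*(g - 1)*(g + 2)*(g + 1)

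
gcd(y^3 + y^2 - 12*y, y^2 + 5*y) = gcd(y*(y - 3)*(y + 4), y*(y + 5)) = y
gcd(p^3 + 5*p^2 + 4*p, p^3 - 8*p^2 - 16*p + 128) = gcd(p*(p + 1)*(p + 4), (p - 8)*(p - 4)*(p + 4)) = p + 4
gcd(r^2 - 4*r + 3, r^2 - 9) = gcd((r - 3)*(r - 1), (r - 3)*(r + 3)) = r - 3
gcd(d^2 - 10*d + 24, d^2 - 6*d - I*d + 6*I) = d - 6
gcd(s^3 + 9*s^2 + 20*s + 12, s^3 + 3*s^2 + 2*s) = s^2 + 3*s + 2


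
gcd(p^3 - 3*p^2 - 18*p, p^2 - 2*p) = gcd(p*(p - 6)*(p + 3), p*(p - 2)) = p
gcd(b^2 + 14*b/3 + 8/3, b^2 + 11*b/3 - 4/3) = b + 4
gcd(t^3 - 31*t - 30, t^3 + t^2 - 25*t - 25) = t^2 + 6*t + 5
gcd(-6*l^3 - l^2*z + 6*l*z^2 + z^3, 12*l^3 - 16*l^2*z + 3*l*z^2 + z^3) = -6*l^2 + 5*l*z + z^2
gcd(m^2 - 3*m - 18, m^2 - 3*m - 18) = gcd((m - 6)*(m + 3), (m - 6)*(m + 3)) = m^2 - 3*m - 18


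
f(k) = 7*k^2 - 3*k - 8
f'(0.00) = -3.00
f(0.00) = -8.00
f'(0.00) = -3.00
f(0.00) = -8.00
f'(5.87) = 79.18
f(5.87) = 215.59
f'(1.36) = 16.04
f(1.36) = 0.87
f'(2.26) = 28.64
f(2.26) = 20.97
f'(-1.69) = -26.66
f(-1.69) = 17.06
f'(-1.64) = -25.96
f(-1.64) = 15.75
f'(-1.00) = -17.00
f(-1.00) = 2.00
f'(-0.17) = -5.38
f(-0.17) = -7.29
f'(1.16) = 13.24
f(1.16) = -2.06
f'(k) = 14*k - 3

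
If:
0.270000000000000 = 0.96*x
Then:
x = 0.28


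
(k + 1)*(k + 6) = k^2 + 7*k + 6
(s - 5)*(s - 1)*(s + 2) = s^3 - 4*s^2 - 7*s + 10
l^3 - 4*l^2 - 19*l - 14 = (l - 7)*(l + 1)*(l + 2)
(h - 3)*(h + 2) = h^2 - h - 6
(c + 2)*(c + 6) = c^2 + 8*c + 12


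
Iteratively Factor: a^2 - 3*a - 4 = (a + 1)*(a - 4)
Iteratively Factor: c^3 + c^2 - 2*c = (c + 2)*(c^2 - c) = c*(c + 2)*(c - 1)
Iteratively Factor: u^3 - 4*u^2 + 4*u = (u - 2)*(u^2 - 2*u) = u*(u - 2)*(u - 2)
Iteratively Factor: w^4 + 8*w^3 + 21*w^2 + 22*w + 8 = (w + 2)*(w^3 + 6*w^2 + 9*w + 4) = (w + 1)*(w + 2)*(w^2 + 5*w + 4) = (w + 1)*(w + 2)*(w + 4)*(w + 1)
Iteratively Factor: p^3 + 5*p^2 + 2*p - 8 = (p + 2)*(p^2 + 3*p - 4) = (p - 1)*(p + 2)*(p + 4)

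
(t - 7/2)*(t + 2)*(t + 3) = t^3 + 3*t^2/2 - 23*t/2 - 21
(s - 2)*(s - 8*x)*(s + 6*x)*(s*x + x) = s^4*x - 2*s^3*x^2 - s^3*x - 48*s^2*x^3 + 2*s^2*x^2 - 2*s^2*x + 48*s*x^3 + 4*s*x^2 + 96*x^3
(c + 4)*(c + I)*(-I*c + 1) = -I*c^3 + 2*c^2 - 4*I*c^2 + 8*c + I*c + 4*I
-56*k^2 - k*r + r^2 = (-8*k + r)*(7*k + r)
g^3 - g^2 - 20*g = g*(g - 5)*(g + 4)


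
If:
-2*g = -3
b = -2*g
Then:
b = -3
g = 3/2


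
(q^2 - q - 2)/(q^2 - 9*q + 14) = (q + 1)/(q - 7)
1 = 1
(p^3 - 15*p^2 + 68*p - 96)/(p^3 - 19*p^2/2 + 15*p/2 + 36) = 2*(p - 4)/(2*p + 3)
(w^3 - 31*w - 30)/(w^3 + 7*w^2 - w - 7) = (w^2 - w - 30)/(w^2 + 6*w - 7)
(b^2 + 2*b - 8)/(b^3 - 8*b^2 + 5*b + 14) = (b + 4)/(b^2 - 6*b - 7)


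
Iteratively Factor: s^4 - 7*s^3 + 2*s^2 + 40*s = (s + 2)*(s^3 - 9*s^2 + 20*s) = (s - 5)*(s + 2)*(s^2 - 4*s) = (s - 5)*(s - 4)*(s + 2)*(s)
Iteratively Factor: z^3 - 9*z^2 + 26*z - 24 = (z - 2)*(z^2 - 7*z + 12) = (z - 3)*(z - 2)*(z - 4)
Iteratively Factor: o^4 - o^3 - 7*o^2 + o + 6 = (o - 1)*(o^3 - 7*o - 6) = (o - 1)*(o + 1)*(o^2 - o - 6) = (o - 3)*(o - 1)*(o + 1)*(o + 2)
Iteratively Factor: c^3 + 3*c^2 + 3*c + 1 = (c + 1)*(c^2 + 2*c + 1) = (c + 1)^2*(c + 1)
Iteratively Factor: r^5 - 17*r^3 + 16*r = (r)*(r^4 - 17*r^2 + 16) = r*(r + 1)*(r^3 - r^2 - 16*r + 16) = r*(r - 4)*(r + 1)*(r^2 + 3*r - 4) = r*(r - 4)*(r + 1)*(r + 4)*(r - 1)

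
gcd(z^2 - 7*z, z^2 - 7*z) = z^2 - 7*z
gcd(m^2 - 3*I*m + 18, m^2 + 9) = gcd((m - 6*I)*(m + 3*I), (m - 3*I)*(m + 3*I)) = m + 3*I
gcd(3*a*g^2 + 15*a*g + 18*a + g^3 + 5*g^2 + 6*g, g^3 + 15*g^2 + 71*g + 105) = g + 3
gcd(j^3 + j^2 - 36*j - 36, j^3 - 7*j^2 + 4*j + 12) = j^2 - 5*j - 6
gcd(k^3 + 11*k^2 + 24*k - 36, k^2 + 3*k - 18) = k + 6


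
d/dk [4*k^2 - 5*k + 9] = 8*k - 5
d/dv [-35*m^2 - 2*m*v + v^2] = -2*m + 2*v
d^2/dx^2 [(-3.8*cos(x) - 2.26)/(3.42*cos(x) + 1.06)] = (-3.923272*cos(x) + 6.329052*cos(2*x) - 18.987156)/(40.001688*cos(x)^3 + 37.194552*cos(x)^2 + 11.528136*cos(x) + 1.191016)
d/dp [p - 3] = 1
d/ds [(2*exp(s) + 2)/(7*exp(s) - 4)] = -22*exp(s)/(7*exp(s) - 4)^2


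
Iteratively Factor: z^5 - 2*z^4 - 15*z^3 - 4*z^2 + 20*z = (z - 5)*(z^4 + 3*z^3 - 4*z) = (z - 5)*(z + 2)*(z^3 + z^2 - 2*z) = (z - 5)*(z + 2)^2*(z^2 - z) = (z - 5)*(z - 1)*(z + 2)^2*(z)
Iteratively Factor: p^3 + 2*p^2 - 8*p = (p - 2)*(p^2 + 4*p) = (p - 2)*(p + 4)*(p)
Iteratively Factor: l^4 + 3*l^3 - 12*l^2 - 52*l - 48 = (l + 2)*(l^3 + l^2 - 14*l - 24) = (l + 2)^2*(l^2 - l - 12) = (l - 4)*(l + 2)^2*(l + 3)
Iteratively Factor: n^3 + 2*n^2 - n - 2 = (n + 1)*(n^2 + n - 2) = (n - 1)*(n + 1)*(n + 2)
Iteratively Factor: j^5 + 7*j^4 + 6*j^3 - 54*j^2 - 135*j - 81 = (j + 3)*(j^4 + 4*j^3 - 6*j^2 - 36*j - 27) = (j + 3)^2*(j^3 + j^2 - 9*j - 9) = (j + 3)^3*(j^2 - 2*j - 3) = (j - 3)*(j + 3)^3*(j + 1)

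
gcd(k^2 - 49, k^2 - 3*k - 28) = k - 7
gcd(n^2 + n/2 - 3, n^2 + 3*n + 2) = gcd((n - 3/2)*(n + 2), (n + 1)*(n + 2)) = n + 2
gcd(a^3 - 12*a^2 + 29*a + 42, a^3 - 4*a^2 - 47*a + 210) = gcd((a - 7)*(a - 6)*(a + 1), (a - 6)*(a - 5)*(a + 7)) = a - 6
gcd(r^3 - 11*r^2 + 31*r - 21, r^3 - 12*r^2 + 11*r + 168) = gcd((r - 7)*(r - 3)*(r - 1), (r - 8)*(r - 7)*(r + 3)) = r - 7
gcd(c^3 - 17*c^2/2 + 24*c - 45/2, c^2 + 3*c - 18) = c - 3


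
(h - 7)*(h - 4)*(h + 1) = h^3 - 10*h^2 + 17*h + 28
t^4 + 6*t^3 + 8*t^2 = t^2*(t + 2)*(t + 4)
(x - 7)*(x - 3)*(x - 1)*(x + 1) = x^4 - 10*x^3 + 20*x^2 + 10*x - 21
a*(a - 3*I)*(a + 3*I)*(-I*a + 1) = -I*a^4 + a^3 - 9*I*a^2 + 9*a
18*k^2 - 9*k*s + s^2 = (-6*k + s)*(-3*k + s)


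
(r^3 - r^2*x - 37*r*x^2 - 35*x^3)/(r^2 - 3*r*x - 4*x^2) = (-r^2 + 2*r*x + 35*x^2)/(-r + 4*x)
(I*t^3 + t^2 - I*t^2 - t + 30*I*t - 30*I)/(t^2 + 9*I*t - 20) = (I*t^2 + t*(6 - I) - 6)/(t + 4*I)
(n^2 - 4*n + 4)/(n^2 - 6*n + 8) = (n - 2)/(n - 4)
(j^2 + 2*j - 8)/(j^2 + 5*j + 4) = (j - 2)/(j + 1)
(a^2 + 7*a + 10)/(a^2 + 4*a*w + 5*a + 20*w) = (a + 2)/(a + 4*w)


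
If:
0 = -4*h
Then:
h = 0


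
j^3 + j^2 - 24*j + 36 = (j - 3)*(j - 2)*(j + 6)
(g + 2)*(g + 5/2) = g^2 + 9*g/2 + 5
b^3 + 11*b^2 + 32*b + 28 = (b + 2)^2*(b + 7)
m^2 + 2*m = m*(m + 2)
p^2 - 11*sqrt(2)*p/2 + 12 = (p - 4*sqrt(2))*(p - 3*sqrt(2)/2)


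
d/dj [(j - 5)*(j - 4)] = 2*j - 9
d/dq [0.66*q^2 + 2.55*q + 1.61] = 1.32*q + 2.55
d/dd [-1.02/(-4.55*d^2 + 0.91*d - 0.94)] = (0.9282 - 9.282*d)/(4.55*d^2 - 0.91*d + 0.94)^2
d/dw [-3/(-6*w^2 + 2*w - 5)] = 6*(1 - 6*w)/(6*w^2 - 2*w + 5)^2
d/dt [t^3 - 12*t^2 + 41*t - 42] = 3*t^2 - 24*t + 41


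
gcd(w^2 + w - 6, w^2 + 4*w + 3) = w + 3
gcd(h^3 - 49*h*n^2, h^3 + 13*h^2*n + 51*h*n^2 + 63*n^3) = h + 7*n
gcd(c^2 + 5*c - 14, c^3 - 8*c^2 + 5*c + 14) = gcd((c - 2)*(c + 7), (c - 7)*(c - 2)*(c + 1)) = c - 2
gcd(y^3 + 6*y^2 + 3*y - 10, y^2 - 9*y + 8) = y - 1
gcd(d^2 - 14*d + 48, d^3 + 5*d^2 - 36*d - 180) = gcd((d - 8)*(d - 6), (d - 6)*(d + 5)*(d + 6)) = d - 6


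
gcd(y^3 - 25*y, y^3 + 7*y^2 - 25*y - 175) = y^2 - 25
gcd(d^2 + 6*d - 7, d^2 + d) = 1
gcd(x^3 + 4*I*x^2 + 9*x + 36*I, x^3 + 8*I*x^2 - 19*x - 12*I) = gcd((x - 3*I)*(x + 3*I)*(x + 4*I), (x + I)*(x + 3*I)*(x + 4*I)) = x^2 + 7*I*x - 12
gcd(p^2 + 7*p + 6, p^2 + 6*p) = p + 6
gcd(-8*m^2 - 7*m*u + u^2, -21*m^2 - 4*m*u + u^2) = 1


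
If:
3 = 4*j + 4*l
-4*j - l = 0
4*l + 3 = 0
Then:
No Solution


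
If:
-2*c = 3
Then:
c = -3/2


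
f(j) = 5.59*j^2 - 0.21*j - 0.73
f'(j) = 11.18*j - 0.21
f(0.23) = -0.48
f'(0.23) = 2.36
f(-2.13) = 25.08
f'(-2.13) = -24.02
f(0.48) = 0.46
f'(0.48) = 5.16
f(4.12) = 93.29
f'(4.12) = 45.85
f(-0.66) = 1.84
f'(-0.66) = -7.59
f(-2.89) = 46.57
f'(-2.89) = -32.52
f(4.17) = 95.60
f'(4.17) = 46.41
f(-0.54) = 1.01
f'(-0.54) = -6.25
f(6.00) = 199.25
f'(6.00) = 66.87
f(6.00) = 199.25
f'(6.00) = 66.87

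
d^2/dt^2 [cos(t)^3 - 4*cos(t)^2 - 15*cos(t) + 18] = 57*cos(t)/4 + 8*cos(2*t) - 9*cos(3*t)/4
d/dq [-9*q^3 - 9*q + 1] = -27*q^2 - 9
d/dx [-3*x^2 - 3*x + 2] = -6*x - 3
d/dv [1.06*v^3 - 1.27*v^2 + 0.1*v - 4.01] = 3.18*v^2 - 2.54*v + 0.1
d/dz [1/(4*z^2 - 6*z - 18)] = (3 - 4*z)/(2*(-2*z^2 + 3*z + 9)^2)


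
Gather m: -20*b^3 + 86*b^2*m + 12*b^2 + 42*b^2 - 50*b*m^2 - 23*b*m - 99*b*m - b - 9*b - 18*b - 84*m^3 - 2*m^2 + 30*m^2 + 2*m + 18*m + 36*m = -20*b^3 + 54*b^2 - 28*b - 84*m^3 + m^2*(28 - 50*b) + m*(86*b^2 - 122*b + 56)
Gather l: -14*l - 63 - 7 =-14*l - 70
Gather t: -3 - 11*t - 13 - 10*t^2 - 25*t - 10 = -10*t^2 - 36*t - 26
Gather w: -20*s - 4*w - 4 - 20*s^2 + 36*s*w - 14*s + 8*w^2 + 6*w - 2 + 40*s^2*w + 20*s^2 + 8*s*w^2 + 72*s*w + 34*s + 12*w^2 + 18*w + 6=w^2*(8*s + 20) + w*(40*s^2 + 108*s + 20)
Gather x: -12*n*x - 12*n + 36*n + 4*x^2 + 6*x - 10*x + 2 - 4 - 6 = 24*n + 4*x^2 + x*(-12*n - 4) - 8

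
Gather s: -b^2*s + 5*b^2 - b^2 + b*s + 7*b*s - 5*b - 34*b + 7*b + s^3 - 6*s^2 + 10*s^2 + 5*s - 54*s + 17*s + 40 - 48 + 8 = 4*b^2 - 32*b + s^3 + 4*s^2 + s*(-b^2 + 8*b - 32)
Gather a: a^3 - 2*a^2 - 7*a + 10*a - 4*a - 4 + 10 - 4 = a^3 - 2*a^2 - a + 2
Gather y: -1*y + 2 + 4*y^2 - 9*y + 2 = 4*y^2 - 10*y + 4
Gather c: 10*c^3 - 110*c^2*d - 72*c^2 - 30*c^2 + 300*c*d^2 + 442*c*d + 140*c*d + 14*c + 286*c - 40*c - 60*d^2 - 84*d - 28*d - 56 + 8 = 10*c^3 + c^2*(-110*d - 102) + c*(300*d^2 + 582*d + 260) - 60*d^2 - 112*d - 48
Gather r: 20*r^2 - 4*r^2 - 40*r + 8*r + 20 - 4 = 16*r^2 - 32*r + 16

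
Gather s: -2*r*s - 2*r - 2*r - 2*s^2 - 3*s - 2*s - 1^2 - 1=-4*r - 2*s^2 + s*(-2*r - 5) - 2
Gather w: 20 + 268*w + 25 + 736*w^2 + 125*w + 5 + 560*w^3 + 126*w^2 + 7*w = 560*w^3 + 862*w^2 + 400*w + 50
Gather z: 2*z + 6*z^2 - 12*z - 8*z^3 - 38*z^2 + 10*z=-8*z^3 - 32*z^2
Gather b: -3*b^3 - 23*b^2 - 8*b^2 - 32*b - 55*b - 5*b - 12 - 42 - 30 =-3*b^3 - 31*b^2 - 92*b - 84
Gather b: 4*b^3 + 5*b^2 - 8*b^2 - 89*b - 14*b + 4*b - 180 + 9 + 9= 4*b^3 - 3*b^2 - 99*b - 162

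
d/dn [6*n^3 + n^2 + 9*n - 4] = 18*n^2 + 2*n + 9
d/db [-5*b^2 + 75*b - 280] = 75 - 10*b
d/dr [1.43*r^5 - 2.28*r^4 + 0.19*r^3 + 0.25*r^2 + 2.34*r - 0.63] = 7.15*r^4 - 9.12*r^3 + 0.57*r^2 + 0.5*r + 2.34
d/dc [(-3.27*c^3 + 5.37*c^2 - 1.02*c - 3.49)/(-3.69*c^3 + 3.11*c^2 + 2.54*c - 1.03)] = (9.6456*c^4 - 24.1392*c^3 - 11.718*c^2 + 10.6456*c + 9.9152)/(13.6161*c^6 - 22.9518*c^5 - 9.0731*c^4 + 23.4002*c^3 + 0.0449999999999999*c^2 - 5.2324*c + 1.0609)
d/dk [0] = 0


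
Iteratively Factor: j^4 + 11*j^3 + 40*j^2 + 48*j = (j + 4)*(j^3 + 7*j^2 + 12*j) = (j + 4)^2*(j^2 + 3*j) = (j + 3)*(j + 4)^2*(j)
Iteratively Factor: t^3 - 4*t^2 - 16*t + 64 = (t + 4)*(t^2 - 8*t + 16) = (t - 4)*(t + 4)*(t - 4)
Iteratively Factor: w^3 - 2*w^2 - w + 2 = (w + 1)*(w^2 - 3*w + 2) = (w - 1)*(w + 1)*(w - 2)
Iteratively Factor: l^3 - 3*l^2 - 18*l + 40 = (l + 4)*(l^2 - 7*l + 10) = (l - 5)*(l + 4)*(l - 2)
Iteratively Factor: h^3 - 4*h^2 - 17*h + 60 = (h + 4)*(h^2 - 8*h + 15) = (h - 3)*(h + 4)*(h - 5)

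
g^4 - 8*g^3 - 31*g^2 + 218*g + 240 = (g - 8)*(g - 6)*(g + 1)*(g + 5)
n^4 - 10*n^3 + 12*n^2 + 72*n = n*(n - 6)^2*(n + 2)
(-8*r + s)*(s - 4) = -8*r*s + 32*r + s^2 - 4*s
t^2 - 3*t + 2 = (t - 2)*(t - 1)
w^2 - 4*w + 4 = (w - 2)^2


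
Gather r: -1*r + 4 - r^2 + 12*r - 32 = -r^2 + 11*r - 28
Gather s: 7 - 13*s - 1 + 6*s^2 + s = 6*s^2 - 12*s + 6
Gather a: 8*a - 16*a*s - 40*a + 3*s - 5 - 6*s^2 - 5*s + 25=a*(-16*s - 32) - 6*s^2 - 2*s + 20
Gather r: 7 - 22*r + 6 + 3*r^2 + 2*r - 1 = 3*r^2 - 20*r + 12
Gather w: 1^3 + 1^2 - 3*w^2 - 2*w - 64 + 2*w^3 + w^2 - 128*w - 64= 2*w^3 - 2*w^2 - 130*w - 126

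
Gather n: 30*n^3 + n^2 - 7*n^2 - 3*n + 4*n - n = 30*n^3 - 6*n^2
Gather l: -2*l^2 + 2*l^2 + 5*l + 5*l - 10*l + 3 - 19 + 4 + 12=0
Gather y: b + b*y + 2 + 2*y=b + y*(b + 2) + 2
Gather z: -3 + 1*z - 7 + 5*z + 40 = 6*z + 30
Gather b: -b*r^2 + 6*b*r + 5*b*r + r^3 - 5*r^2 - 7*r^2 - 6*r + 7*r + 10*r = b*(-r^2 + 11*r) + r^3 - 12*r^2 + 11*r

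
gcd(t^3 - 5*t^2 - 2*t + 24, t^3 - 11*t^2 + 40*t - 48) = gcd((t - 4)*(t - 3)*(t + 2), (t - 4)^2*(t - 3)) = t^2 - 7*t + 12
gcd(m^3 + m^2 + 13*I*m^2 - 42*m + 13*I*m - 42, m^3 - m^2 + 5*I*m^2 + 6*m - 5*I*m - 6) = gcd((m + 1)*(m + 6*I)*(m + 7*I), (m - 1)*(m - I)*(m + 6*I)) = m + 6*I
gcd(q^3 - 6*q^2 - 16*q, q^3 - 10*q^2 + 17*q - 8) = q - 8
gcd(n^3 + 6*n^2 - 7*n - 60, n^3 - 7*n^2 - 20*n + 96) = n^2 + n - 12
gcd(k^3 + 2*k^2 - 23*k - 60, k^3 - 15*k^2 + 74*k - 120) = k - 5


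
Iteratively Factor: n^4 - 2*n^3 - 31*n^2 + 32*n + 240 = (n - 4)*(n^3 + 2*n^2 - 23*n - 60) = (n - 4)*(n + 3)*(n^2 - n - 20) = (n - 4)*(n + 3)*(n + 4)*(n - 5)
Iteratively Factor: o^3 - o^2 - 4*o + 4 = (o - 1)*(o^2 - 4) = (o - 1)*(o + 2)*(o - 2)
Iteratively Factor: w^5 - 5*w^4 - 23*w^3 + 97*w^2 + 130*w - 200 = (w - 5)*(w^4 - 23*w^2 - 18*w + 40) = (w - 5)*(w + 4)*(w^3 - 4*w^2 - 7*w + 10) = (w - 5)^2*(w + 4)*(w^2 + w - 2) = (w - 5)^2*(w + 2)*(w + 4)*(w - 1)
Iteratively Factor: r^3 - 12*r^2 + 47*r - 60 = (r - 3)*(r^2 - 9*r + 20) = (r - 4)*(r - 3)*(r - 5)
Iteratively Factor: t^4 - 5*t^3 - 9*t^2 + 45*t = (t)*(t^3 - 5*t^2 - 9*t + 45) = t*(t - 5)*(t^2 - 9) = t*(t - 5)*(t + 3)*(t - 3)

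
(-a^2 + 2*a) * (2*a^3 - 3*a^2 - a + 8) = -2*a^5 + 7*a^4 - 5*a^3 - 10*a^2 + 16*a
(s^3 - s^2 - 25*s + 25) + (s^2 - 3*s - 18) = s^3 - 28*s + 7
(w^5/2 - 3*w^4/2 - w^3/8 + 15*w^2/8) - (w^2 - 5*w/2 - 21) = w^5/2 - 3*w^4/2 - w^3/8 + 7*w^2/8 + 5*w/2 + 21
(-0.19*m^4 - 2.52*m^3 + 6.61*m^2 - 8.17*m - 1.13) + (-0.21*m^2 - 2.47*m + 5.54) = -0.19*m^4 - 2.52*m^3 + 6.4*m^2 - 10.64*m + 4.41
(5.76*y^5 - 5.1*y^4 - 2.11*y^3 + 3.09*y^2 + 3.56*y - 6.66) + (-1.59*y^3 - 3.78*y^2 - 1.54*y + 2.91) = 5.76*y^5 - 5.1*y^4 - 3.7*y^3 - 0.69*y^2 + 2.02*y - 3.75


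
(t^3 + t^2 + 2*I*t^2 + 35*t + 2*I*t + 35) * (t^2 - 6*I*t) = t^5 + t^4 - 4*I*t^4 + 47*t^3 - 4*I*t^3 + 47*t^2 - 210*I*t^2 - 210*I*t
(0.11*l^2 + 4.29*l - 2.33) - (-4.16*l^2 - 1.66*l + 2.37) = 4.27*l^2 + 5.95*l - 4.7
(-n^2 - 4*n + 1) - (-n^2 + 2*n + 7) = -6*n - 6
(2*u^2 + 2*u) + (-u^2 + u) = u^2 + 3*u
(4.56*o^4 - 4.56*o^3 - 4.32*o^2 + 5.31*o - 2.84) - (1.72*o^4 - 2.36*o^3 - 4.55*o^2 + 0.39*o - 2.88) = 2.84*o^4 - 2.2*o^3 + 0.23*o^2 + 4.92*o + 0.04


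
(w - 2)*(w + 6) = w^2 + 4*w - 12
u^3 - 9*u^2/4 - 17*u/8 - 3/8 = (u - 3)*(u + 1/4)*(u + 1/2)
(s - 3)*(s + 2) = s^2 - s - 6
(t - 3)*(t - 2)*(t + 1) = t^3 - 4*t^2 + t + 6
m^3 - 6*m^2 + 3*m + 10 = (m - 5)*(m - 2)*(m + 1)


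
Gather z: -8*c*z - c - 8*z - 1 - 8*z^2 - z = -c - 8*z^2 + z*(-8*c - 9) - 1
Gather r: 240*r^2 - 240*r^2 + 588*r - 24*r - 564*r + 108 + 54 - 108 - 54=0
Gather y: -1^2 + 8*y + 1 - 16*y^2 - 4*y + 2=-16*y^2 + 4*y + 2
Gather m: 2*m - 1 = 2*m - 1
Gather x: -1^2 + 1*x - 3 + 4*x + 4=5*x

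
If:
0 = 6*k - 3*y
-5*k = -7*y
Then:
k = 0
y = 0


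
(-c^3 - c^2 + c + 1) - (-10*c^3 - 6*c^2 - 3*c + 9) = 9*c^3 + 5*c^2 + 4*c - 8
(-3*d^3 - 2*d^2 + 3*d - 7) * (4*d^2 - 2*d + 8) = -12*d^5 - 2*d^4 - 8*d^3 - 50*d^2 + 38*d - 56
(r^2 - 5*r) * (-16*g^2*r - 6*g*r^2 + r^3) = -16*g^2*r^3 + 80*g^2*r^2 - 6*g*r^4 + 30*g*r^3 + r^5 - 5*r^4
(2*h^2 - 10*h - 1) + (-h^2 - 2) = h^2 - 10*h - 3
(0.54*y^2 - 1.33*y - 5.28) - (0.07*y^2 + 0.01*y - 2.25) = 0.47*y^2 - 1.34*y - 3.03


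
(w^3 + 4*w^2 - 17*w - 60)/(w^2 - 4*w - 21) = (w^2 + w - 20)/(w - 7)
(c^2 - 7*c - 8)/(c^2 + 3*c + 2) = (c - 8)/(c + 2)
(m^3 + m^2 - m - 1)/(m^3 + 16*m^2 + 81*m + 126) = (m^3 + m^2 - m - 1)/(m^3 + 16*m^2 + 81*m + 126)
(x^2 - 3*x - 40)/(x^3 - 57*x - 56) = (x + 5)/(x^2 + 8*x + 7)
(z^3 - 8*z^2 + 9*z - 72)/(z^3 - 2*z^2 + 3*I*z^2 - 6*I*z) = (z^2 - z*(8 + 3*I) + 24*I)/(z*(z - 2))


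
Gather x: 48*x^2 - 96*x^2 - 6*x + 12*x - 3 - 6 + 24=-48*x^2 + 6*x + 15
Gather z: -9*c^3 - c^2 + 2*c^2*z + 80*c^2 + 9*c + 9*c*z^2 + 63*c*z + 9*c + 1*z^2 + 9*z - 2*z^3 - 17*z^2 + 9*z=-9*c^3 + 79*c^2 + 18*c - 2*z^3 + z^2*(9*c - 16) + z*(2*c^2 + 63*c + 18)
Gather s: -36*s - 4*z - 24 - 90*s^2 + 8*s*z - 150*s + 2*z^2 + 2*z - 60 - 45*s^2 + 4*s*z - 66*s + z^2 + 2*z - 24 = -135*s^2 + s*(12*z - 252) + 3*z^2 - 108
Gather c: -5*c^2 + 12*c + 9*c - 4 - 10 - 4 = -5*c^2 + 21*c - 18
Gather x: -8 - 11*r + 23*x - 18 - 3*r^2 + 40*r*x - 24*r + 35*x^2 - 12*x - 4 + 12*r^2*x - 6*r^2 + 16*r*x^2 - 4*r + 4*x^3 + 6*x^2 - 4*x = -9*r^2 - 39*r + 4*x^3 + x^2*(16*r + 41) + x*(12*r^2 + 40*r + 7) - 30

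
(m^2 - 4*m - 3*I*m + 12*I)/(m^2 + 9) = (m - 4)/(m + 3*I)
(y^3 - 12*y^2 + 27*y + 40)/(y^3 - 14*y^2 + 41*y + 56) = (y - 5)/(y - 7)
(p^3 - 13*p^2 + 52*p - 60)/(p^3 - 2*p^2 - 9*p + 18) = (p^2 - 11*p + 30)/(p^2 - 9)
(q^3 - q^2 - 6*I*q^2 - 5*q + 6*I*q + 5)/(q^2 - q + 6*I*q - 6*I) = (q^2 - 6*I*q - 5)/(q + 6*I)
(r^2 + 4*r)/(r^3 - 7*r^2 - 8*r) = (r + 4)/(r^2 - 7*r - 8)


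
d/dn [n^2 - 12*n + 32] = 2*n - 12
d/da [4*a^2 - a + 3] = 8*a - 1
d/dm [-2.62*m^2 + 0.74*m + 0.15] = 0.74 - 5.24*m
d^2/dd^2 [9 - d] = 0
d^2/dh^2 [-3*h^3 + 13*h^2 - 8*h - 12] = 26 - 18*h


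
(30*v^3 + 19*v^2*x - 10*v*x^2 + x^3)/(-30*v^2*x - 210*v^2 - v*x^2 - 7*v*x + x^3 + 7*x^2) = (-5*v^2 - 4*v*x + x^2)/(5*v*x + 35*v + x^2 + 7*x)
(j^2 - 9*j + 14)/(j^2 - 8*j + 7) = (j - 2)/(j - 1)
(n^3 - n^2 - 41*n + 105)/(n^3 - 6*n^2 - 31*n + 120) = (n^2 + 2*n - 35)/(n^2 - 3*n - 40)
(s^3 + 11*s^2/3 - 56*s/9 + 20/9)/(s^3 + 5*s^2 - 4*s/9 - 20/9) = (3*s - 2)/(3*s + 2)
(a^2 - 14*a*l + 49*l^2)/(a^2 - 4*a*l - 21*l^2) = (a - 7*l)/(a + 3*l)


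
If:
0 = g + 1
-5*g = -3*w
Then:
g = -1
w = -5/3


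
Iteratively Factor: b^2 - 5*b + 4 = (b - 4)*(b - 1)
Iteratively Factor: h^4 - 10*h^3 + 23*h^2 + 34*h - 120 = (h - 3)*(h^3 - 7*h^2 + 2*h + 40) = (h - 4)*(h - 3)*(h^2 - 3*h - 10) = (h - 4)*(h - 3)*(h + 2)*(h - 5)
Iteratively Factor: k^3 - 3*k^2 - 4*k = (k)*(k^2 - 3*k - 4) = k*(k - 4)*(k + 1)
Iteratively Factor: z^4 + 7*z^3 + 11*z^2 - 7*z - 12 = (z + 3)*(z^3 + 4*z^2 - z - 4) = (z - 1)*(z + 3)*(z^2 + 5*z + 4) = (z - 1)*(z + 3)*(z + 4)*(z + 1)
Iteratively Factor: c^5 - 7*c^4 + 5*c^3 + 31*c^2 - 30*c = (c - 3)*(c^4 - 4*c^3 - 7*c^2 + 10*c) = (c - 3)*(c + 2)*(c^3 - 6*c^2 + 5*c) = c*(c - 3)*(c + 2)*(c^2 - 6*c + 5) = c*(c - 3)*(c - 1)*(c + 2)*(c - 5)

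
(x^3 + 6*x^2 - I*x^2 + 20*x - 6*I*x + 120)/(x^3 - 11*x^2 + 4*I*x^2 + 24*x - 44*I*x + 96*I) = (x^2 + x*(6 - 5*I) - 30*I)/(x^2 - 11*x + 24)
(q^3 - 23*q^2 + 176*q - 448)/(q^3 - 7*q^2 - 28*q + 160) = (q^2 - 15*q + 56)/(q^2 + q - 20)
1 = 1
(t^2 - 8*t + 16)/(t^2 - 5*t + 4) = (t - 4)/(t - 1)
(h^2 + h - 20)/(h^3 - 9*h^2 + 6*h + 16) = (h^2 + h - 20)/(h^3 - 9*h^2 + 6*h + 16)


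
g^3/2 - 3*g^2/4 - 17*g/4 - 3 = (g/2 + 1/2)*(g - 4)*(g + 3/2)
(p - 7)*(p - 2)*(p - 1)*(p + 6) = p^4 - 4*p^3 - 37*p^2 + 124*p - 84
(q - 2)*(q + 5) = q^2 + 3*q - 10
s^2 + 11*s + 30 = (s + 5)*(s + 6)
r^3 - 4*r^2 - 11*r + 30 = (r - 5)*(r - 2)*(r + 3)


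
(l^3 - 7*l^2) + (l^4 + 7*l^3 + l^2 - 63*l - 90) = l^4 + 8*l^3 - 6*l^2 - 63*l - 90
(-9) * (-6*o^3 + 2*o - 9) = 54*o^3 - 18*o + 81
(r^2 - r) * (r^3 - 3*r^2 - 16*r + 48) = r^5 - 4*r^4 - 13*r^3 + 64*r^2 - 48*r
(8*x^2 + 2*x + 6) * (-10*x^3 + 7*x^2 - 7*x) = -80*x^5 + 36*x^4 - 102*x^3 + 28*x^2 - 42*x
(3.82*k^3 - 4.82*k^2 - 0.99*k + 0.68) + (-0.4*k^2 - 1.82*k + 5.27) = 3.82*k^3 - 5.22*k^2 - 2.81*k + 5.95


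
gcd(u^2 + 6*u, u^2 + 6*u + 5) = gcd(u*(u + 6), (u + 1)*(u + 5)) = 1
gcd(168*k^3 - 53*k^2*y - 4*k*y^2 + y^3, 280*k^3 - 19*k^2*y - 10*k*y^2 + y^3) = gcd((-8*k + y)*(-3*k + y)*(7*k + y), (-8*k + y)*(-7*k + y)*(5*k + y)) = -8*k + y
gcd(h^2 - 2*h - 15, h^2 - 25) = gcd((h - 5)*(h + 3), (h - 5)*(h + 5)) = h - 5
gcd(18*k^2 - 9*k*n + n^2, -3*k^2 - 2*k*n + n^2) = 3*k - n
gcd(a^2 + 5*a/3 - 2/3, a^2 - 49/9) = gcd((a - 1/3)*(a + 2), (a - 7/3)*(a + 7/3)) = 1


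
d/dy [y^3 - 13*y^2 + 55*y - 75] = 3*y^2 - 26*y + 55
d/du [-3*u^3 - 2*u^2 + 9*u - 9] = -9*u^2 - 4*u + 9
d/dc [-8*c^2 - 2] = -16*c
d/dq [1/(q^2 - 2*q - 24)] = 2*(1 - q)/(-q^2 + 2*q + 24)^2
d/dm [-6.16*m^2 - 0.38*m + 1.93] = -12.32*m - 0.38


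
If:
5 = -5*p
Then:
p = -1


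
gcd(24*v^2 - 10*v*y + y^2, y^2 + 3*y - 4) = 1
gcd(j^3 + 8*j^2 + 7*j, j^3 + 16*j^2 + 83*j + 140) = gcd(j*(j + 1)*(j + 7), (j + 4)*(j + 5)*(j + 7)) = j + 7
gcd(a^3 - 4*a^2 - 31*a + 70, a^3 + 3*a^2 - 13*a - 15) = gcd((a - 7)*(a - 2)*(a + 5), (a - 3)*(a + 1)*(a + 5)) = a + 5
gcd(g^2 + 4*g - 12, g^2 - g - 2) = g - 2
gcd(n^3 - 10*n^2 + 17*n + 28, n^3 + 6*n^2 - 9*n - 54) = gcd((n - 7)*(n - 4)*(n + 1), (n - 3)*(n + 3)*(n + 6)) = 1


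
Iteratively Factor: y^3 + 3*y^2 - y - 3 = (y + 3)*(y^2 - 1) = (y - 1)*(y + 3)*(y + 1)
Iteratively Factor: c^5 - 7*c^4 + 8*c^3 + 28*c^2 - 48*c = (c + 2)*(c^4 - 9*c^3 + 26*c^2 - 24*c) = (c - 3)*(c + 2)*(c^3 - 6*c^2 + 8*c) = c*(c - 3)*(c + 2)*(c^2 - 6*c + 8) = c*(c - 4)*(c - 3)*(c + 2)*(c - 2)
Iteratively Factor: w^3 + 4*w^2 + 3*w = (w + 3)*(w^2 + w) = w*(w + 3)*(w + 1)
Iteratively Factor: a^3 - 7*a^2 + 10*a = (a)*(a^2 - 7*a + 10) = a*(a - 2)*(a - 5)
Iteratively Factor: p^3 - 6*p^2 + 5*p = (p)*(p^2 - 6*p + 5) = p*(p - 1)*(p - 5)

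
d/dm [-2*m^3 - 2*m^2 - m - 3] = -6*m^2 - 4*m - 1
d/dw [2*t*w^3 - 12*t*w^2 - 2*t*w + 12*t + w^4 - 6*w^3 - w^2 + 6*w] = 6*t*w^2 - 24*t*w - 2*t + 4*w^3 - 18*w^2 - 2*w + 6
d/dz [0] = 0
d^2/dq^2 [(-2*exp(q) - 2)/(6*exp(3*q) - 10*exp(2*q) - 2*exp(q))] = (-36*exp(5*q) - 36*exp(4*q) + 128*exp(3*q) - 89*exp(2*q) - 15*exp(q) - 1)*exp(-q)/(27*exp(6*q) - 135*exp(5*q) + 198*exp(4*q) - 35*exp(3*q) - 66*exp(2*q) - 15*exp(q) - 1)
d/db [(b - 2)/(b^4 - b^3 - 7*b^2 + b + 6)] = (b^4 - b^3 - 7*b^2 + b - (b - 2)*(4*b^3 - 3*b^2 - 14*b + 1) + 6)/(b^4 - b^3 - 7*b^2 + b + 6)^2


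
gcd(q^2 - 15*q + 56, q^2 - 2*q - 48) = q - 8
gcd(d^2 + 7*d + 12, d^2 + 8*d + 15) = d + 3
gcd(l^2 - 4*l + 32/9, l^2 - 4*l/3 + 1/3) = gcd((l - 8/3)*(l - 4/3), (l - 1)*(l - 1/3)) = 1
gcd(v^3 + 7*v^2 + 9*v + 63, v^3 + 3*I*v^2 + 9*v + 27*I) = v^2 + 9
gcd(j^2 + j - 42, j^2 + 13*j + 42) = j + 7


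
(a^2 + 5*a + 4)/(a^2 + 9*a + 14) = (a^2 + 5*a + 4)/(a^2 + 9*a + 14)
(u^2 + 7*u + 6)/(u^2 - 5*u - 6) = (u + 6)/(u - 6)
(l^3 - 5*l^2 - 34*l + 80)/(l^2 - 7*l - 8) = (l^2 + 3*l - 10)/(l + 1)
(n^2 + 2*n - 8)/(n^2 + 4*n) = (n - 2)/n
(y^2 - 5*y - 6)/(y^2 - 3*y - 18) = (y + 1)/(y + 3)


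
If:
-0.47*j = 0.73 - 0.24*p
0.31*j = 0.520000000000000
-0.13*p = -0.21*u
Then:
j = 1.68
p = 6.33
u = 3.92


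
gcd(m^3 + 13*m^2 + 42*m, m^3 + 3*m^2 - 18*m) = m^2 + 6*m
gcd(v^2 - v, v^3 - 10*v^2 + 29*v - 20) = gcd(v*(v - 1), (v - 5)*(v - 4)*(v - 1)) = v - 1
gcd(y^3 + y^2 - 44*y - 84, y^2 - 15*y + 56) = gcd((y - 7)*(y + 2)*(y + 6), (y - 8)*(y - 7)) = y - 7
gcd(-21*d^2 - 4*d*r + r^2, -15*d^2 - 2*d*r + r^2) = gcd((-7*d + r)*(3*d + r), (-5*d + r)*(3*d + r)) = 3*d + r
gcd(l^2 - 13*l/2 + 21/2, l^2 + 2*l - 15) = l - 3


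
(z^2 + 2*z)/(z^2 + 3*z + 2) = z/(z + 1)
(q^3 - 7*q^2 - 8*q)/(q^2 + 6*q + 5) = q*(q - 8)/(q + 5)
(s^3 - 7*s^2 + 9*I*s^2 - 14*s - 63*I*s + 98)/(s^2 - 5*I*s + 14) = (s^2 + 7*s*(-1 + I) - 49*I)/(s - 7*I)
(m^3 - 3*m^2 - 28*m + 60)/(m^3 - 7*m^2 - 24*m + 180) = (m - 2)/(m - 6)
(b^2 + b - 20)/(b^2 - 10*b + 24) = (b + 5)/(b - 6)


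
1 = 1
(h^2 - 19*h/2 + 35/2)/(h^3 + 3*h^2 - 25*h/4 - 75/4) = 2*(h - 7)/(2*h^2 + 11*h + 15)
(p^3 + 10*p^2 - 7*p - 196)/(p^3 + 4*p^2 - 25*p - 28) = (p + 7)/(p + 1)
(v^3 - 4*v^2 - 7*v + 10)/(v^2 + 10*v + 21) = (v^3 - 4*v^2 - 7*v + 10)/(v^2 + 10*v + 21)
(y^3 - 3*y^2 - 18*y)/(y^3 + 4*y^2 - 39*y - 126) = y/(y + 7)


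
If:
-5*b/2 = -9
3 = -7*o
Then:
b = 18/5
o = -3/7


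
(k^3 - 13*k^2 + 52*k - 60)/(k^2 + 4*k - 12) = (k^2 - 11*k + 30)/(k + 6)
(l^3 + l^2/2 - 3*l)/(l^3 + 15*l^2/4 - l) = 2*(2*l^2 + l - 6)/(4*l^2 + 15*l - 4)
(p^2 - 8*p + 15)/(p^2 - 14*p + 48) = (p^2 - 8*p + 15)/(p^2 - 14*p + 48)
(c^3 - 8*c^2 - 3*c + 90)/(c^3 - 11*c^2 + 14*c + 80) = (c^2 - 3*c - 18)/(c^2 - 6*c - 16)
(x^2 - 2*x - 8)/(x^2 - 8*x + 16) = (x + 2)/(x - 4)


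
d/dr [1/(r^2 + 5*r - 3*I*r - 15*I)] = (-2*r - 5 + 3*I)/(r^2 + 5*r - 3*I*r - 15*I)^2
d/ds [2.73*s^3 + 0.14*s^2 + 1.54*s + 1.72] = 8.19*s^2 + 0.28*s + 1.54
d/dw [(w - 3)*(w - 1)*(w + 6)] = 3*w^2 + 4*w - 21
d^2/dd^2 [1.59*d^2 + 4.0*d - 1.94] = 3.18000000000000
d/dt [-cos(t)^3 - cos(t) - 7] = (3*cos(t)^2 + 1)*sin(t)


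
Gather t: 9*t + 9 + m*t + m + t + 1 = m + t*(m + 10) + 10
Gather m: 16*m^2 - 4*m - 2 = 16*m^2 - 4*m - 2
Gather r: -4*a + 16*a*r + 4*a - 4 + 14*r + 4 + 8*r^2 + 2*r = 8*r^2 + r*(16*a + 16)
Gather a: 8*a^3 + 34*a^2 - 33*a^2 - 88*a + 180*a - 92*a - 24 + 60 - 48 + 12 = 8*a^3 + a^2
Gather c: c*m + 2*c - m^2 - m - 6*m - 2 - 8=c*(m + 2) - m^2 - 7*m - 10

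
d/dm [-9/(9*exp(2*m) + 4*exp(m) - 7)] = (162*exp(m) + 36)*exp(m)/(9*exp(2*m) + 4*exp(m) - 7)^2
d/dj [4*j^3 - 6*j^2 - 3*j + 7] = 12*j^2 - 12*j - 3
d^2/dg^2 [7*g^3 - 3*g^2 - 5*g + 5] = 42*g - 6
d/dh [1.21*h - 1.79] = 1.21000000000000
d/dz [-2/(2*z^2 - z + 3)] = 2*(4*z - 1)/(2*z^2 - z + 3)^2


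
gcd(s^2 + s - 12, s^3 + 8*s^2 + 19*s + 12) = s + 4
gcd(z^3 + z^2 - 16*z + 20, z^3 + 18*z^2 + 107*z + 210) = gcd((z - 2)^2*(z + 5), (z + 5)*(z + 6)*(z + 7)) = z + 5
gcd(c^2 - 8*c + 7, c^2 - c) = c - 1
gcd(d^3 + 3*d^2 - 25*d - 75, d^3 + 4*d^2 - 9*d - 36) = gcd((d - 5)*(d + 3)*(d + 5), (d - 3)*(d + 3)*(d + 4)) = d + 3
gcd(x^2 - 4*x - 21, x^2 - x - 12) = x + 3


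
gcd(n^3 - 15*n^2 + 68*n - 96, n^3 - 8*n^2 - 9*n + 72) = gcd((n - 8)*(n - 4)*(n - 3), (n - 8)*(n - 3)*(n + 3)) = n^2 - 11*n + 24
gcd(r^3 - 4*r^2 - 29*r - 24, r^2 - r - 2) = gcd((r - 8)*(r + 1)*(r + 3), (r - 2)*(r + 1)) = r + 1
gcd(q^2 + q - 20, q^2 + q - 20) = q^2 + q - 20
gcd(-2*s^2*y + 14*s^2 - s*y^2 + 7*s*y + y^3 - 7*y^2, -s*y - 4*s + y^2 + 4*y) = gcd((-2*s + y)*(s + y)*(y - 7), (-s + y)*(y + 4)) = 1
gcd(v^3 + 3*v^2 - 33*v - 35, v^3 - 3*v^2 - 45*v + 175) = v^2 + 2*v - 35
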